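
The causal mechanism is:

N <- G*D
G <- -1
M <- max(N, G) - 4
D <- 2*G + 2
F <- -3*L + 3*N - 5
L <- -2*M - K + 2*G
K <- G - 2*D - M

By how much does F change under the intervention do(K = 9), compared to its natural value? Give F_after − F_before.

18

Under do(K=9), the mechanism K <- G - 2*D - M is discarded; K is fixed at 9.
D = 2*G + 2  [with G=-1]  = 0
N = G*D  [with G=-1, D=0]  = 0
M = max(N, G) - 4  [with N=0, G=-1]  = -4
L = -2*M - K + 2*G  [with M=-4, K=9, G=-1]  = -3
F = -3*L + 3*N - 5  [with L=-3, N=0]  = 4
Without intervention: D = 2*G + 2  [with G=-1]  = 0; N = G*D  [with G=-1, D=0]  = 0; M = max(N, G) - 4  [with N=0, G=-1]  = -4; K = G - 2*D - M  [with G=-1, D=0, M=-4]  = 3; L = -2*M - K + 2*G  [with M=-4, K=3, G=-1]  = 3; F = -3*L + 3*N - 5  [with L=3, N=0]  = -14.
Change = 4 − (-14) = 18.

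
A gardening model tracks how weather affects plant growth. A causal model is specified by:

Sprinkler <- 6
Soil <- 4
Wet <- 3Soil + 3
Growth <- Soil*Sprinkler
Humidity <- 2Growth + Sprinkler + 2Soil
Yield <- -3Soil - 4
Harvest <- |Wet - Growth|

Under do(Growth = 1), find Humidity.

16

Intervening sets Growth = 1 and removes its equation (Growth <- Soil*Sprinkler).
Humidity = 2Growth + Sprinkler + 2Soil  [with Growth=1, Sprinkler=6, Soil=4]  = 16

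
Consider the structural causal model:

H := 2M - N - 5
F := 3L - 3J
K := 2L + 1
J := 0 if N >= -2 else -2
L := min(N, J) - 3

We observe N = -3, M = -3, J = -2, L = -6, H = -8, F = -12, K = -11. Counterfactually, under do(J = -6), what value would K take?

-17

The intervention breaks the incoming arrows to J: J := 0 if N >= -2 else -2 no longer applies, and J = -6.
L = min(N, J) - 3  [with N=-3, J=-6]  = -9
K = 2L + 1  [with L=-9]  = -17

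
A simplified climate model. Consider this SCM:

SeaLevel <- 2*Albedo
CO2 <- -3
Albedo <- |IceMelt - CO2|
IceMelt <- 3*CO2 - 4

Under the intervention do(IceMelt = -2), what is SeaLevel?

Under do(IceMelt=-2), the mechanism IceMelt <- 3*CO2 - 4 is discarded; IceMelt is fixed at -2.
Albedo = |IceMelt - CO2|  [with IceMelt=-2, CO2=-3]  = 1
SeaLevel = 2*Albedo  [with Albedo=1]  = 2

2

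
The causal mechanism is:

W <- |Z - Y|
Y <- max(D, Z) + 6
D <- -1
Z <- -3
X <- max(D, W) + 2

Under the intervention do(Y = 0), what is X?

do(Y=0) replaces the equation Y <- max(D, Z) + 6 with the constant Y = 0.
W = |Z - Y|  [with Z=-3, Y=0]  = 3
X = max(D, W) + 2  [with D=-1, W=3]  = 5

5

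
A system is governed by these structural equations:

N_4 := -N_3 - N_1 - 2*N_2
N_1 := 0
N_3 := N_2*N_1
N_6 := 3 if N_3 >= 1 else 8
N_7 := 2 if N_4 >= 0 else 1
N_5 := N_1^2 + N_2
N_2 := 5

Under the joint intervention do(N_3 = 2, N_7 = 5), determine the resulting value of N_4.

-12

The joint intervention fixes N_3 = 2, N_7 = 5, removing each variable's own equation.
N_4 = -N_3 - N_1 - 2*N_2  [with N_3=2, N_1=0, N_2=5]  = -12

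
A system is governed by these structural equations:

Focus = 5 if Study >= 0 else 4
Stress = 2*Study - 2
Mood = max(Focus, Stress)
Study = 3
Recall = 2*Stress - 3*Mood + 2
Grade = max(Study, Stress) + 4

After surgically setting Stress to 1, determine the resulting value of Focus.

The intervention breaks the incoming arrows to Stress: Stress = 2*Study - 2 no longer applies, and Stress = 1.
Since Focus is not a descendant of the intervened variable, it is unaffected.
Focus = 5 if Study >= 0 else 4  [with Study=3]  = 5

5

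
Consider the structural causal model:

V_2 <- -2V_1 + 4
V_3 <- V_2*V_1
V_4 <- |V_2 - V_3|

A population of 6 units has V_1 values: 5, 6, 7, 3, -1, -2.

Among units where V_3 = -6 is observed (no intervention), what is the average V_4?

8

Conditioning on V_3=-6 selects the 2 unit(s) with V_1 ∈ {3, -1}. Their V_4 values: 4, 12. Mean = 8.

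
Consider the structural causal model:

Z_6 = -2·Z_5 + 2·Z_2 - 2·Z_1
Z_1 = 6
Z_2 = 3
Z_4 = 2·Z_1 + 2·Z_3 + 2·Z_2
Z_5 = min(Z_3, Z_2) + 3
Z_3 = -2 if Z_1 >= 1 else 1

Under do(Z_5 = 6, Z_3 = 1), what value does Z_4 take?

20

Under do(Z_5 = 6, Z_3 = 1), each intervened variable's structural equation is replaced by its fixed value.
Z_4 = 2·Z_1 + 2·Z_3 + 2·Z_2  [with Z_1=6, Z_3=1, Z_2=3]  = 20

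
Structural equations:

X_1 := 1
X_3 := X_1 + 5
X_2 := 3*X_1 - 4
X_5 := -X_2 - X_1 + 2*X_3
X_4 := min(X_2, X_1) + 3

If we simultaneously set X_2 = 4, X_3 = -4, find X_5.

Under do(X_2 = 4, X_3 = -4), each intervened variable's structural equation is replaced by its fixed value.
X_5 = -X_2 - X_1 + 2*X_3  [with X_2=4, X_1=1, X_3=-4]  = -13

-13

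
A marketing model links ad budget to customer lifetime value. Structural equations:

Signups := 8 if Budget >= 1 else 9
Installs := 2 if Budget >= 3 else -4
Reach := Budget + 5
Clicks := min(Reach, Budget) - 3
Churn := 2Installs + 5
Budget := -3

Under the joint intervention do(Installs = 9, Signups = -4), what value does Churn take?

23

The joint intervention fixes Installs = 9, Signups = -4, removing each variable's own equation.
Churn = 2Installs + 5  [with Installs=9]  = 23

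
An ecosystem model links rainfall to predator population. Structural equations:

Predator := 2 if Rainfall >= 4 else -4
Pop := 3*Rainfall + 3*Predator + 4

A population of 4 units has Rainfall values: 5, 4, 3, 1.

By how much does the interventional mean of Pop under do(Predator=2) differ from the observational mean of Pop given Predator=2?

-3.75

The intervention sets Predator=2 in all 4 units regardless of Rainfall. Recomputing Pop per unit gives 25, 22, 19, 13; average 19.75.
Observing Predator=2 restricts to units where Predator's equation naturally yields 2: Rainfall ∈ {5, 4}. In that subpopulation Pop = 25, 22, mean 23.5.
Difference = 19.75 − 23.5 = -3.75.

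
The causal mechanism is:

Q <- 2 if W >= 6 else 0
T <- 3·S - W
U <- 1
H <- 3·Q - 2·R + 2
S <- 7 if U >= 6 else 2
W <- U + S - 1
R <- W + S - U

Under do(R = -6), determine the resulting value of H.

The intervention breaks the incoming arrows to R: R <- W + S - U no longer applies, and R = -6.
S = 7 if U >= 6 else 2  [with U=1]  = 2
W = U + S - 1  [with U=1, S=2]  = 2
Q = 2 if W >= 6 else 0  [with W=2]  = 0
H = 3·Q - 2·R + 2  [with Q=0, R=-6]  = 14

14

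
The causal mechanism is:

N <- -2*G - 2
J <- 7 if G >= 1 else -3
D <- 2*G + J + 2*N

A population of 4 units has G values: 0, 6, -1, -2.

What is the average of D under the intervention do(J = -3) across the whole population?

Every unit gets J=-3 under the intervention. D values become -7, -19, -5, -3; E[D|do(J=-3)] = -8.5.

-8.5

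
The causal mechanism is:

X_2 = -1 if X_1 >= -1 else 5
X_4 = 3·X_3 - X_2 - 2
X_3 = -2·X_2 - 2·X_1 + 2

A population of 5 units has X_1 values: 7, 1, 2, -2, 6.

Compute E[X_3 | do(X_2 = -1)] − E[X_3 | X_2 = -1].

2.4

do(X_2=-1) breaks X_2's dependence on X_1. With X_2=-1 fixed, X_3 across the units is -10, 2, 0, 8, -8, mean -1.6.
Conditioning on X_2=-1 selects the 4 unit(s) with X_1 ∈ {7, 1, 2, 6}. Their X_3 values: -10, 2, 0, -8. Mean = -4.
Difference = -1.6 − (-4) = 2.4.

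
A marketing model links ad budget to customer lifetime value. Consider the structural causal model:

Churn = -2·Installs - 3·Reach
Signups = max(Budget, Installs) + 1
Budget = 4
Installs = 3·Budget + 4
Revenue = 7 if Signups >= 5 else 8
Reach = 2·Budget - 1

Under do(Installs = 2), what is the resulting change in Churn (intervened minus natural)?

do(Installs=2) replaces the equation Installs = 3·Budget + 4 with the constant Installs = 2.
Reach = 2·Budget - 1  [with Budget=4]  = 7
Churn = -2·Installs - 3·Reach  [with Installs=2, Reach=7]  = -25
Without intervention: Reach = 2·Budget - 1  [with Budget=4]  = 7; Installs = 3·Budget + 4  [with Budget=4]  = 16; Churn = -2·Installs - 3·Reach  [with Installs=16, Reach=7]  = -53.
Change = -25 − (-53) = 28.

28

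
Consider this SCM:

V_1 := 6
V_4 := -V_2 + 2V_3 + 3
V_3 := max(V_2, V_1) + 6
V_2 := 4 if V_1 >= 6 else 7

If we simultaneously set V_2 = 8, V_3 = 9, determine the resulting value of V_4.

Setting V_2 = 8, V_3 = 9 by intervention discards those variables' equations.
V_4 = -V_2 + 2V_3 + 3  [with V_2=8, V_3=9]  = 13

13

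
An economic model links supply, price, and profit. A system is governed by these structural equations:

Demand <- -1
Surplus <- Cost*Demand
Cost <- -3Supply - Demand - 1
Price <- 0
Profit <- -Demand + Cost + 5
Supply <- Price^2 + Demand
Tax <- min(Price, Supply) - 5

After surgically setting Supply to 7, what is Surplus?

21

The intervention breaks the incoming arrows to Supply: Supply <- Price^2 + Demand no longer applies, and Supply = 7.
Cost = -3Supply - Demand - 1  [with Supply=7, Demand=-1]  = -21
Surplus = Cost*Demand  [with Cost=-21, Demand=-1]  = 21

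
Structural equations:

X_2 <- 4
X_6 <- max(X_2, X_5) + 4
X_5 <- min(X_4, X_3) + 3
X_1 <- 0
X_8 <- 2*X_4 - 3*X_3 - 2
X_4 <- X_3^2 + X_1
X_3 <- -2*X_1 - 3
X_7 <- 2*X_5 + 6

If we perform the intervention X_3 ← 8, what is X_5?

do(X_3=8) replaces the equation X_3 <- -2*X_1 - 3 with the constant X_3 = 8.
X_4 = X_3^2 + X_1  [with X_3=8, X_1=0]  = 64
X_5 = min(X_4, X_3) + 3  [with X_4=64, X_3=8]  = 11

11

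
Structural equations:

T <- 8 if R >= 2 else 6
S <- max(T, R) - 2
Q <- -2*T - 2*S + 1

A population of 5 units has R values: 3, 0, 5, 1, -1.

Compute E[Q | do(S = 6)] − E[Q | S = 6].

Every unit gets S=6 under the intervention. Q values become -27, -23, -27, -23, -23; E[Q|do(S=6)] = -24.6.
Conditioning on S=6 selects the 2 unit(s) with R ∈ {3, 5}. Their Q values: -27, -27. Mean = -27.
Difference = -24.6 − (-27) = 2.4.

2.4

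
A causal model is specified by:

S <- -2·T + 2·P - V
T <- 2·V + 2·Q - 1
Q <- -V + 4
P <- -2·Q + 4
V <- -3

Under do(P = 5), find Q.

7

The intervention breaks the incoming arrows to P: P <- -2·Q + 4 no longer applies, and P = 5.
Since Q is not a descendant of the intervened variable, it is unaffected.
Q = -V + 4  [with V=-3]  = 7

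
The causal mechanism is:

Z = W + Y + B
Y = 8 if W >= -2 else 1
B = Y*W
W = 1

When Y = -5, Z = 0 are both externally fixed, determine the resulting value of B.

-5

The joint intervention fixes Y = -5, Z = 0, removing each variable's own equation.
B = Y*W  [with Y=-5, W=1]  = -5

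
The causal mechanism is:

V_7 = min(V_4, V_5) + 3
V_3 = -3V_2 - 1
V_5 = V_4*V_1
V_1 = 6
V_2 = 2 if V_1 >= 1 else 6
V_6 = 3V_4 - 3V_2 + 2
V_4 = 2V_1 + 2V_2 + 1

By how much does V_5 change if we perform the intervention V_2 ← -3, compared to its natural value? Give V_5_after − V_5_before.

do(V_2=-3) replaces the equation V_2 = 2 if V_1 >= 1 else 6 with the constant V_2 = -3.
V_4 = 2V_1 + 2V_2 + 1  [with V_1=6, V_2=-3]  = 7
V_5 = V_4*V_1  [with V_4=7, V_1=6]  = 42
Without intervention: V_2 = 2 if V_1 >= 1 else 6  [with V_1=6]  = 2; V_4 = 2V_1 + 2V_2 + 1  [with V_1=6, V_2=2]  = 17; V_5 = V_4*V_1  [with V_4=17, V_1=6]  = 102.
Change = 42 − 102 = -60.

-60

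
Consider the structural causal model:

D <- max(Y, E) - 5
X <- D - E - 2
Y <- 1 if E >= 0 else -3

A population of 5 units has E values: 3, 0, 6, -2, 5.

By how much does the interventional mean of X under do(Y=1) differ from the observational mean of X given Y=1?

0.55

Under do(Y=1), Y's equation is replaced by Y=1 for every unit. Per-unit X: -7, -6, -7, -4, -7. Mean = -6.2.
E[X|Y=1] averages over only the 4 units with Y=1 (E = 3, 0, 6, 5): X = -7, -6, -7, -7, mean -6.75.
Difference = -6.2 − (-6.75) = 0.55.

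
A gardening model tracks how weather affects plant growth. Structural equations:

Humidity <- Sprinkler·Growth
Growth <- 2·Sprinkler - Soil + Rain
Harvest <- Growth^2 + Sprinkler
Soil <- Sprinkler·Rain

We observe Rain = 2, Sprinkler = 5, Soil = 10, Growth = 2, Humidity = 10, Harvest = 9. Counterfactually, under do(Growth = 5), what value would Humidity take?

Intervening sets Growth = 5 and removes its equation (Growth <- 2·Sprinkler - Soil + Rain).
Humidity = Sprinkler·Growth  [with Sprinkler=5, Growth=5]  = 25

25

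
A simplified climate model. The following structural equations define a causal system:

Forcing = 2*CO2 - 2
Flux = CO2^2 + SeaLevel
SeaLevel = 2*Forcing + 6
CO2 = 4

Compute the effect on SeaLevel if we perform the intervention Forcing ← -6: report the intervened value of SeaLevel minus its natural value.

The intervention breaks the incoming arrows to Forcing: Forcing = 2*CO2 - 2 no longer applies, and Forcing = -6.
SeaLevel = 2*Forcing + 6  [with Forcing=-6]  = -6
Without intervention: Forcing = 2*CO2 - 2  [with CO2=4]  = 6; SeaLevel = 2*Forcing + 6  [with Forcing=6]  = 18.
Change = -6 − 18 = -24.

-24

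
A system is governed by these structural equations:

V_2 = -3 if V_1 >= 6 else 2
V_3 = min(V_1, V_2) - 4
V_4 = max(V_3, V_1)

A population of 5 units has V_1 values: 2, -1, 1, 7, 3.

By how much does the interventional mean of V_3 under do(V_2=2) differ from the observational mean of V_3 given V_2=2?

0.2

Under do(V_2=2), V_2's equation is replaced by V_2=2 for every unit. Per-unit V_3: -2, -5, -3, -2, -2. Mean = -2.8.
Observing V_2=2 restricts to units where V_2's equation naturally yields 2: V_1 ∈ {2, -1, 1, 3}. In that subpopulation V_3 = -2, -5, -3, -2, mean -3.
Difference = -2.8 − (-3) = 0.2.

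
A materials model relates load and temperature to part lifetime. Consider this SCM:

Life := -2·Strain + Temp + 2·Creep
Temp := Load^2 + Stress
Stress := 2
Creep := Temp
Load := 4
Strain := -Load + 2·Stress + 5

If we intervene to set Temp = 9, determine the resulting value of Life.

17

Under do(Temp=9), the mechanism Temp := Load^2 + Stress is discarded; Temp is fixed at 9.
Strain = -Load + 2·Stress + 5  [with Load=4, Stress=2]  = 5
Creep = Temp  [with Temp=9]  = 9
Life = -2·Strain + Temp + 2·Creep  [with Strain=5, Temp=9, Creep=9]  = 17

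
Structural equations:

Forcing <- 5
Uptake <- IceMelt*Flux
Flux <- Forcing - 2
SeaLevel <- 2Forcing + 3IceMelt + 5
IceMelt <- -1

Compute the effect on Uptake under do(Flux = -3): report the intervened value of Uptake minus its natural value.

Intervening sets Flux = -3 and removes its equation (Flux <- Forcing - 2).
Uptake = IceMelt*Flux  [with IceMelt=-1, Flux=-3]  = 3
Without intervention: Flux = Forcing - 2  [with Forcing=5]  = 3; Uptake = IceMelt*Flux  [with IceMelt=-1, Flux=3]  = -3.
Change = 3 − (-3) = 6.

6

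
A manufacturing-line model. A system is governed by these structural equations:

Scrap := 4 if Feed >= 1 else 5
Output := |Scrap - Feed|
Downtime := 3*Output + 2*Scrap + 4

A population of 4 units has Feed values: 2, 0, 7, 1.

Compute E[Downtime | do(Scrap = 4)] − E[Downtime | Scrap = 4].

1

do(Scrap=4) breaks Scrap's dependence on Feed. With Scrap=4 fixed, Downtime across the units is 18, 24, 21, 21, mean 21.
Conditioning on Scrap=4 selects the 3 unit(s) with Feed ∈ {2, 7, 1}. Their Downtime values: 18, 21, 21. Mean = 20.
Difference = 21 − 20 = 1.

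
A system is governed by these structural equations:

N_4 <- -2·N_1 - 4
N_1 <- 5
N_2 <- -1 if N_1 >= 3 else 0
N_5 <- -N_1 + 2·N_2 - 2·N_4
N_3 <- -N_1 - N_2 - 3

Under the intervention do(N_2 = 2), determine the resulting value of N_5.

do(N_2=2) replaces the equation N_2 <- -1 if N_1 >= 3 else 0 with the constant N_2 = 2.
N_4 = -2·N_1 - 4  [with N_1=5]  = -14
N_5 = -N_1 + 2·N_2 - 2·N_4  [with N_1=5, N_2=2, N_4=-14]  = 27

27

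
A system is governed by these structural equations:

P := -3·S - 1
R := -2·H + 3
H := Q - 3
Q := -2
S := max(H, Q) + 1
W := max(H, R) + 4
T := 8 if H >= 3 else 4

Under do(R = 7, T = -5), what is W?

11

Under do(R = 7, T = -5), each intervened variable's structural equation is replaced by its fixed value.
H = Q - 3  [with Q=-2]  = -5
W = max(H, R) + 4  [with H=-5, R=7]  = 11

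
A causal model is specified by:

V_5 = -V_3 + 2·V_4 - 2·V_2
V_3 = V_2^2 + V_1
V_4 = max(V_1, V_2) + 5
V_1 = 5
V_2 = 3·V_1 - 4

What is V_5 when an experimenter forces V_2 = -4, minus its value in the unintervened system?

123

do(V_2=-4) replaces the equation V_2 = 3·V_1 - 4 with the constant V_2 = -4.
V_3 = V_2^2 + V_1  [with V_2=-4, V_1=5]  = 21
V_4 = max(V_1, V_2) + 5  [with V_1=5, V_2=-4]  = 10
V_5 = -V_3 + 2·V_4 - 2·V_2  [with V_3=21, V_4=10, V_2=-4]  = 7
Without intervention: V_2 = 3·V_1 - 4  [with V_1=5]  = 11; V_3 = V_2^2 + V_1  [with V_2=11, V_1=5]  = 126; V_4 = max(V_1, V_2) + 5  [with V_1=5, V_2=11]  = 16; V_5 = -V_3 + 2·V_4 - 2·V_2  [with V_3=126, V_4=16, V_2=11]  = -116.
Change = 7 − (-116) = 123.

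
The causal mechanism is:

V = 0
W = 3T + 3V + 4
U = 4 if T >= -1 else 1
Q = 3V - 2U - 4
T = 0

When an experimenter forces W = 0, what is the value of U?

4

The intervention breaks the incoming arrows to W: W = 3T + 3V + 4 no longer applies, and W = 0.
U is not downstream of the intervention, so its value is determined by the original equations.
U = 4 if T >= -1 else 1  [with T=0]  = 4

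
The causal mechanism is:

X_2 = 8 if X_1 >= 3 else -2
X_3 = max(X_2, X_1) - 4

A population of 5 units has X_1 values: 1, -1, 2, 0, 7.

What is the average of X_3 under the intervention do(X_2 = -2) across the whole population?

The intervention sets X_2=-2 in all 5 units regardless of X_1. Recomputing X_3 per unit gives -3, -5, -2, -4, 3; average -2.2.

-2.2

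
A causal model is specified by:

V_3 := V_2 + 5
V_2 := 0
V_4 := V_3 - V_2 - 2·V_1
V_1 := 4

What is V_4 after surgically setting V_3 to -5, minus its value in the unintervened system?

-10

The intervention breaks the incoming arrows to V_3: V_3 := V_2 + 5 no longer applies, and V_3 = -5.
V_4 = V_3 - V_2 - 2·V_1  [with V_3=-5, V_2=0, V_1=4]  = -13
Without intervention: V_3 = V_2 + 5  [with V_2=0]  = 5; V_4 = V_3 - V_2 - 2·V_1  [with V_3=5, V_2=0, V_1=4]  = -3.
Change = -13 − (-3) = -10.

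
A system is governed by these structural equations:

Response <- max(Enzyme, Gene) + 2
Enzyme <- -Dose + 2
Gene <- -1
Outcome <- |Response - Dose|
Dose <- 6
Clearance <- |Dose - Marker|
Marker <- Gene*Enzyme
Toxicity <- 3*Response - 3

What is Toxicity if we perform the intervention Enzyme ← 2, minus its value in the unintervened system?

9

The intervention breaks the incoming arrows to Enzyme: Enzyme <- -Dose + 2 no longer applies, and Enzyme = 2.
Response = max(Enzyme, Gene) + 2  [with Enzyme=2, Gene=-1]  = 4
Toxicity = 3*Response - 3  [with Response=4]  = 9
Without intervention: Enzyme = -Dose + 2  [with Dose=6]  = -4; Response = max(Enzyme, Gene) + 2  [with Enzyme=-4, Gene=-1]  = 1; Toxicity = 3*Response - 3  [with Response=1]  = 0.
Change = 9 − 0 = 9.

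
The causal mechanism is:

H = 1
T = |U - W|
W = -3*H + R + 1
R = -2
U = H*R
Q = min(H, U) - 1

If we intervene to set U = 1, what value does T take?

5

The intervention breaks the incoming arrows to U: U = H*R no longer applies, and U = 1.
W = -3*H + R + 1  [with H=1, R=-2]  = -4
T = |U - W|  [with U=1, W=-4]  = 5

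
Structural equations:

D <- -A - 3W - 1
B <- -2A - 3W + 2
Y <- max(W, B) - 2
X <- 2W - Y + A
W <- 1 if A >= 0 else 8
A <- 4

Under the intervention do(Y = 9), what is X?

-3

The intervention breaks the incoming arrows to Y: Y <- max(W, B) - 2 no longer applies, and Y = 9.
W = 1 if A >= 0 else 8  [with A=4]  = 1
X = 2W - Y + A  [with W=1, Y=9, A=4]  = -3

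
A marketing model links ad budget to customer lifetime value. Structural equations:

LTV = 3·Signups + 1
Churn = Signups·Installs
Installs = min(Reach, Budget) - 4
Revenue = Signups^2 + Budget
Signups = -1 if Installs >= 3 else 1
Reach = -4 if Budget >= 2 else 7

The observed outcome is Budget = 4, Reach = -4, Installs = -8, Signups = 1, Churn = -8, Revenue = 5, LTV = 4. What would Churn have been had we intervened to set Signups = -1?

8

Intervening sets Signups = -1 and removes its equation (Signups = -1 if Installs >= 3 else 1).
Reach = -4 if Budget >= 2 else 7  [with Budget=4]  = -4
Installs = min(Reach, Budget) - 4  [with Reach=-4, Budget=4]  = -8
Churn = Signups·Installs  [with Signups=-1, Installs=-8]  = 8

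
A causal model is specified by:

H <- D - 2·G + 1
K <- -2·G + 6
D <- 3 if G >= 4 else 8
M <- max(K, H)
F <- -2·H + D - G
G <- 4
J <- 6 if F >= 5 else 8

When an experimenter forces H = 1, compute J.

8

The intervention breaks the incoming arrows to H: H <- D - 2·G + 1 no longer applies, and H = 1.
D = 3 if G >= 4 else 8  [with G=4]  = 3
F = -2·H + D - G  [with H=1, D=3, G=4]  = -3
J = 6 if F >= 5 else 8  [with F=-3]  = 8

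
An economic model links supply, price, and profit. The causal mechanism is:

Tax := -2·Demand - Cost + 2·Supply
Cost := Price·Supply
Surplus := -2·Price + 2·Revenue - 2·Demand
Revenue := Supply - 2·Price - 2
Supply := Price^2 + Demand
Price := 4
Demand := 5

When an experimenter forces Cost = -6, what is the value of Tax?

Under do(Cost=-6), the mechanism Cost := Price·Supply is discarded; Cost is fixed at -6.
Supply = Price^2 + Demand  [with Price=4, Demand=5]  = 21
Tax = -2·Demand - Cost + 2·Supply  [with Demand=5, Cost=-6, Supply=21]  = 38

38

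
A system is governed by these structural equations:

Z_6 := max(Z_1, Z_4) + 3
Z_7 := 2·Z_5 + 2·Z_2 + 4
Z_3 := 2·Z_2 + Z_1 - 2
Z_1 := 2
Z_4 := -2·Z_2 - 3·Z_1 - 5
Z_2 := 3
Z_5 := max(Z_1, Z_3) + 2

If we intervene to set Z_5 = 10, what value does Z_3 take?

do(Z_5=10) replaces the equation Z_5 := max(Z_1, Z_3) + 2 with the constant Z_5 = 10.
Z_3 is not downstream of the intervention, so its value is determined by the original equations.
Z_3 = 2·Z_2 + Z_1 - 2  [with Z_2=3, Z_1=2]  = 6

6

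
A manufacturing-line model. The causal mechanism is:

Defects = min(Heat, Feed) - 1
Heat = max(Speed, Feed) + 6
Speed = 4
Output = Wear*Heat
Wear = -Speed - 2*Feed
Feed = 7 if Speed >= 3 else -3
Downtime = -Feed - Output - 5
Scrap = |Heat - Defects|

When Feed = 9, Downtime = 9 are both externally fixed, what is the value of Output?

Setting Feed = 9, Downtime = 9 by intervention discards those variables' equations.
Heat = max(Speed, Feed) + 6  [with Speed=4, Feed=9]  = 15
Wear = -Speed - 2*Feed  [with Speed=4, Feed=9]  = -22
Output = Wear*Heat  [with Wear=-22, Heat=15]  = -330

-330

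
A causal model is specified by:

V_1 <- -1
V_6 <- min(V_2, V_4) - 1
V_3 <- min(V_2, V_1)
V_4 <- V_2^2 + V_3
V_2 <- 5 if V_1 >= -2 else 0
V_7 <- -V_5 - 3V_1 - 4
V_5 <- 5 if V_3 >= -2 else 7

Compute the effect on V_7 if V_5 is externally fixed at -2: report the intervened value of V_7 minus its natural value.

Under do(V_5=-2), the mechanism V_5 <- 5 if V_3 >= -2 else 7 is discarded; V_5 is fixed at -2.
V_7 = -V_5 - 3V_1 - 4  [with V_5=-2, V_1=-1]  = 1
Without intervention: V_2 = 5 if V_1 >= -2 else 0  [with V_1=-1]  = 5; V_3 = min(V_2, V_1)  [with V_2=5, V_1=-1]  = -1; V_5 = 5 if V_3 >= -2 else 7  [with V_3=-1]  = 5; V_7 = -V_5 - 3V_1 - 4  [with V_5=5, V_1=-1]  = -6.
Change = 1 − (-6) = 7.

7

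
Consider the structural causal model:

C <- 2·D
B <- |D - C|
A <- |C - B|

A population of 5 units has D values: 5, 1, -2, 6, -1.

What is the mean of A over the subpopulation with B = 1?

2

Conditioning on B=1 selects the 2 unit(s) with D ∈ {1, -1}. Their A values: 1, 3. Mean = 2.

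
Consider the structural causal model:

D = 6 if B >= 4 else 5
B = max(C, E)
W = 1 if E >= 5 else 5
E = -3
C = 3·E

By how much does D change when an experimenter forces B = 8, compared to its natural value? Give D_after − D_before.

The intervention breaks the incoming arrows to B: B = max(C, E) no longer applies, and B = 8.
D = 6 if B >= 4 else 5  [with B=8]  = 6
Without intervention: C = 3·E  [with E=-3]  = -9; B = max(C, E)  [with C=-9, E=-3]  = -3; D = 6 if B >= 4 else 5  [with B=-3]  = 5.
Change = 6 − 5 = 1.

1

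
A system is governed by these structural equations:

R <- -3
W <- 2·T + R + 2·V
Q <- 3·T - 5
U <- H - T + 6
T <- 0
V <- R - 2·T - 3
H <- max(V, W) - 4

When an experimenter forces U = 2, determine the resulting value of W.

Under do(U=2), the mechanism U <- H - T + 6 is discarded; U is fixed at 2.
Since W is not a descendant of the intervened variable, it is unaffected.
V = R - 2·T - 3  [with R=-3, T=0]  = -6
W = 2·T + R + 2·V  [with T=0, R=-3, V=-6]  = -15

-15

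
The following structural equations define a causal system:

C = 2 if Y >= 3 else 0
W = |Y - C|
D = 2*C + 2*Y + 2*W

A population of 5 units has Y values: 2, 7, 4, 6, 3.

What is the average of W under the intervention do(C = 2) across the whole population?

The intervention sets C=2 in all 5 units regardless of Y. Recomputing W per unit gives 0, 5, 2, 4, 1; average 2.4.

2.4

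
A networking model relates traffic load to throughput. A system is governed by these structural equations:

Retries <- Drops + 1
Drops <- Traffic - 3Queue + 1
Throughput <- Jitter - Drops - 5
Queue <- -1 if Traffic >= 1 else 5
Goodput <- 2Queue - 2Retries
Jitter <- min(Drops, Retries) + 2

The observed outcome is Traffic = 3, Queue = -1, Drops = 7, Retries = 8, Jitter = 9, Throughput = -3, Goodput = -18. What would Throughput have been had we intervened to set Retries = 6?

Under do(Retries=6), the mechanism Retries <- Drops + 1 is discarded; Retries is fixed at 6.
Queue = -1 if Traffic >= 1 else 5  [with Traffic=3]  = -1
Drops = Traffic - 3Queue + 1  [with Traffic=3, Queue=-1]  = 7
Jitter = min(Drops, Retries) + 2  [with Drops=7, Retries=6]  = 8
Throughput = Jitter - Drops - 5  [with Jitter=8, Drops=7]  = -4

-4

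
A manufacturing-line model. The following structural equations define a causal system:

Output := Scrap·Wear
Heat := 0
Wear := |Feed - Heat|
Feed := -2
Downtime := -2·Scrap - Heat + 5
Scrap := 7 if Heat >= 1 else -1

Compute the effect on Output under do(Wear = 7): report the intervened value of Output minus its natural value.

do(Wear=7) replaces the equation Wear := |Feed - Heat| with the constant Wear = 7.
Scrap = 7 if Heat >= 1 else -1  [with Heat=0]  = -1
Output = Scrap·Wear  [with Scrap=-1, Wear=7]  = -7
Without intervention: Wear = |Feed - Heat|  [with Feed=-2, Heat=0]  = 2; Scrap = 7 if Heat >= 1 else -1  [with Heat=0]  = -1; Output = Scrap·Wear  [with Scrap=-1, Wear=2]  = -2.
Change = -7 − (-2) = -5.

-5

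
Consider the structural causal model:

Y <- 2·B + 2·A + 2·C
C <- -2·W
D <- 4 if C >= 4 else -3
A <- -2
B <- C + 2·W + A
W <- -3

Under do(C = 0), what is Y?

The intervention breaks the incoming arrows to C: C <- -2·W no longer applies, and C = 0.
B = C + 2·W + A  [with C=0, W=-3, A=-2]  = -8
Y = 2·B + 2·A + 2·C  [with B=-8, A=-2, C=0]  = -20

-20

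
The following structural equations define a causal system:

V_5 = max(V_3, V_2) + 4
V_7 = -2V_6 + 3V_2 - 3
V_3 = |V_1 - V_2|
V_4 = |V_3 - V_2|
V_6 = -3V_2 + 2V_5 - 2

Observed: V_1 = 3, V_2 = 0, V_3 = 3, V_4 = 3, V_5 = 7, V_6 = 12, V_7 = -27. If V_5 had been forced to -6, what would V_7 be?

25

Under do(V_5=-6), the mechanism V_5 = max(V_3, V_2) + 4 is discarded; V_5 is fixed at -6.
V_6 = -3V_2 + 2V_5 - 2  [with V_2=0, V_5=-6]  = -14
V_7 = -2V_6 + 3V_2 - 3  [with V_6=-14, V_2=0]  = 25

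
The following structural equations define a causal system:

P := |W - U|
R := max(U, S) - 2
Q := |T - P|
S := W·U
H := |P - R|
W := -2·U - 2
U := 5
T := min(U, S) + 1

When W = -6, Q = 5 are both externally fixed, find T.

Setting W = -6, Q = 5 by intervention discards those variables' equations.
S = W·U  [with W=-6, U=5]  = -30
T = min(U, S) + 1  [with U=5, S=-30]  = -29

-29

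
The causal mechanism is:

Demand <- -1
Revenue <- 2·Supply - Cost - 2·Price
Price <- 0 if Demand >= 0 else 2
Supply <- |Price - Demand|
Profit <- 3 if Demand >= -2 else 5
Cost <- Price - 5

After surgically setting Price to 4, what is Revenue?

do(Price=4) replaces the equation Price <- 0 if Demand >= 0 else 2 with the constant Price = 4.
Supply = |Price - Demand|  [with Price=4, Demand=-1]  = 5
Cost = Price - 5  [with Price=4]  = -1
Revenue = 2·Supply - Cost - 2·Price  [with Supply=5, Cost=-1, Price=4]  = 3

3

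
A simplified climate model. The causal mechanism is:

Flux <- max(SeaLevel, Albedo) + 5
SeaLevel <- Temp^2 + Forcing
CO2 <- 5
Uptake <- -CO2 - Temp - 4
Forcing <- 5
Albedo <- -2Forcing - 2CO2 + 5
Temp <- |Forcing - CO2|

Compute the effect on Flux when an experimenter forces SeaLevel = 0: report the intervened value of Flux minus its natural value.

The intervention breaks the incoming arrows to SeaLevel: SeaLevel <- Temp^2 + Forcing no longer applies, and SeaLevel = 0.
Albedo = -2Forcing - 2CO2 + 5  [with Forcing=5, CO2=5]  = -15
Flux = max(SeaLevel, Albedo) + 5  [with SeaLevel=0, Albedo=-15]  = 5
Without intervention: Temp = |Forcing - CO2|  [with Forcing=5, CO2=5]  = 0; Albedo = -2Forcing - 2CO2 + 5  [with Forcing=5, CO2=5]  = -15; SeaLevel = Temp^2 + Forcing  [with Temp=0, Forcing=5]  = 5; Flux = max(SeaLevel, Albedo) + 5  [with SeaLevel=5, Albedo=-15]  = 10.
Change = 5 − 10 = -5.

-5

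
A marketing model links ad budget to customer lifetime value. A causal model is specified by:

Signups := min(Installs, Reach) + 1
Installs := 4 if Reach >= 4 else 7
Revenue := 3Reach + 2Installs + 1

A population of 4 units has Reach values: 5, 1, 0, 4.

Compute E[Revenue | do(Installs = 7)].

The intervention sets Installs=7 in all 4 units regardless of Reach. Recomputing Revenue per unit gives 30, 18, 15, 27; average 22.5.

22.5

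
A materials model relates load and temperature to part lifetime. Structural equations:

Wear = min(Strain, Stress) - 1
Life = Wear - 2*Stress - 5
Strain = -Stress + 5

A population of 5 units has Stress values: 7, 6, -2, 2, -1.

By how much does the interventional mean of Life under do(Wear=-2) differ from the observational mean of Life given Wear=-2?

do(Wear=-2) breaks Wear's dependence on Stress. With Wear=-2 fixed, Life across the units is -21, -19, -3, -11, -5, mean -11.8.
E[Life|Wear=-2] averages over only the 2 units with Wear=-2 (Stress = 6, -1): Life = -19, -5, mean -12.
Difference = -11.8 − (-12) = 0.2.

0.2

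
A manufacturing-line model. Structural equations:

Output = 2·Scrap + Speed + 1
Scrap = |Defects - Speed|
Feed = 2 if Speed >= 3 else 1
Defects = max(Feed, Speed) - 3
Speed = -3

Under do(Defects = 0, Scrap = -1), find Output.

Setting Defects = 0, Scrap = -1 by intervention discards those variables' equations.
Output = 2·Scrap + Speed + 1  [with Scrap=-1, Speed=-3]  = -4

-4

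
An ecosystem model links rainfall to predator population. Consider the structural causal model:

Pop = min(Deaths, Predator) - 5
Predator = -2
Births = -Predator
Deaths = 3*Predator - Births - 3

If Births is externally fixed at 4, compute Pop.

-18

Under do(Births=4), the mechanism Births = -Predator is discarded; Births is fixed at 4.
Deaths = 3*Predator - Births - 3  [with Predator=-2, Births=4]  = -13
Pop = min(Deaths, Predator) - 5  [with Deaths=-13, Predator=-2]  = -18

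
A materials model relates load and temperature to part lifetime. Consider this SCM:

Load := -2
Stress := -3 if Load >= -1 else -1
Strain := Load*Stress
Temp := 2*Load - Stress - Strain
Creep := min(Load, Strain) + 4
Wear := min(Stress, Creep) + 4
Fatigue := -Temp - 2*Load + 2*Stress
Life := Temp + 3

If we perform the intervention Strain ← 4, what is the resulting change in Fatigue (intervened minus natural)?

2

The intervention breaks the incoming arrows to Strain: Strain := Load*Stress no longer applies, and Strain = 4.
Stress = -3 if Load >= -1 else -1  [with Load=-2]  = -1
Temp = 2*Load - Stress - Strain  [with Load=-2, Stress=-1, Strain=4]  = -7
Fatigue = -Temp - 2*Load + 2*Stress  [with Temp=-7, Load=-2, Stress=-1]  = 9
Without intervention: Stress = -3 if Load >= -1 else -1  [with Load=-2]  = -1; Strain = Load*Stress  [with Load=-2, Stress=-1]  = 2; Temp = 2*Load - Stress - Strain  [with Load=-2, Stress=-1, Strain=2]  = -5; Fatigue = -Temp - 2*Load + 2*Stress  [with Temp=-5, Load=-2, Stress=-1]  = 7.
Change = 9 − 7 = 2.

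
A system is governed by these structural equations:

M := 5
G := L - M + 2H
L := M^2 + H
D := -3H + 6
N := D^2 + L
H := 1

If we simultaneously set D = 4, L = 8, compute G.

5

The joint intervention fixes D = 4, L = 8, removing each variable's own equation.
G = L - M + 2H  [with L=8, M=5, H=1]  = 5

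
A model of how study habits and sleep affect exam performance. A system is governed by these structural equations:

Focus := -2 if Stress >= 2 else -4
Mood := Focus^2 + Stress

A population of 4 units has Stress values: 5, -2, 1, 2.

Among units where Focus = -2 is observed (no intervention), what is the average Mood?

7.5

Observing Focus=-2 restricts to units where Focus's equation naturally yields -2: Stress ∈ {5, 2}. In that subpopulation Mood = 9, 6, mean 7.5.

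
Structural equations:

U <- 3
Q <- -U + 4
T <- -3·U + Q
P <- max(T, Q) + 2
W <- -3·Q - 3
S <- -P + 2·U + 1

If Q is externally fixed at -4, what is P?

-2

Under do(Q=-4), the mechanism Q <- -U + 4 is discarded; Q is fixed at -4.
T = -3·U + Q  [with U=3, Q=-4]  = -13
P = max(T, Q) + 2  [with T=-13, Q=-4]  = -2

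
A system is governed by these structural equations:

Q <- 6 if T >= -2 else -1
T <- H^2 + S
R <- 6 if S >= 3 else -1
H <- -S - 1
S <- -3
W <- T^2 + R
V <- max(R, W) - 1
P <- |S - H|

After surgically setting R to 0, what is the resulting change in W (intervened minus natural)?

1

The intervention breaks the incoming arrows to R: R <- 6 if S >= 3 else -1 no longer applies, and R = 0.
H = -S - 1  [with S=-3]  = 2
T = H^2 + S  [with H=2, S=-3]  = 1
W = T^2 + R  [with T=1, R=0]  = 1
Without intervention: H = -S - 1  [with S=-3]  = 2; T = H^2 + S  [with H=2, S=-3]  = 1; R = 6 if S >= 3 else -1  [with S=-3]  = -1; W = T^2 + R  [with T=1, R=-1]  = 0.
Change = 1 − 0 = 1.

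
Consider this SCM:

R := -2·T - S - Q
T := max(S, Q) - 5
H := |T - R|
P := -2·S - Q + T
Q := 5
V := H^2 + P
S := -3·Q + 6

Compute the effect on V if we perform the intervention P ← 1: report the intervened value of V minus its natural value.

-12

The intervention breaks the incoming arrows to P: P := -2·S - Q + T no longer applies, and P = 1.
S = -3·Q + 6  [with Q=5]  = -9
T = max(S, Q) - 5  [with S=-9, Q=5]  = 0
R = -2·T - S - Q  [with T=0, S=-9, Q=5]  = 4
H = |T - R|  [with T=0, R=4]  = 4
V = H^2 + P  [with H=4, P=1]  = 17
Without intervention: S = -3·Q + 6  [with Q=5]  = -9; T = max(S, Q) - 5  [with S=-9, Q=5]  = 0; P = -2·S - Q + T  [with S=-9, Q=5, T=0]  = 13; R = -2·T - S - Q  [with T=0, S=-9, Q=5]  = 4; H = |T - R|  [with T=0, R=4]  = 4; V = H^2 + P  [with H=4, P=13]  = 29.
Change = 17 − 29 = -12.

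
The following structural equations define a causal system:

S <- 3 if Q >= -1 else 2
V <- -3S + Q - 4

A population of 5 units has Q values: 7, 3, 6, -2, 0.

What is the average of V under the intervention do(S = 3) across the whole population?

-10.2

Under do(S=3), S's equation is replaced by S=3 for every unit. Per-unit V: -6, -10, -7, -15, -13. Mean = -10.2.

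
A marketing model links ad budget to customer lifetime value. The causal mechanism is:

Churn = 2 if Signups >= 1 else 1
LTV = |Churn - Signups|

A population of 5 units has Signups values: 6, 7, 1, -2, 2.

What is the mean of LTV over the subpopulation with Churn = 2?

Observing Churn=2 restricts to units where Churn's equation naturally yields 2: Signups ∈ {6, 7, 1, 2}. In that subpopulation LTV = 4, 5, 1, 0, mean 2.5.

2.5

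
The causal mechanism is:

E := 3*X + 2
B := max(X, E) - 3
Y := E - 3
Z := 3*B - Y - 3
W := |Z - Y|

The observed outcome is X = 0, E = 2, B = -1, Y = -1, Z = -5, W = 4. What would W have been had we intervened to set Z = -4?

The intervention breaks the incoming arrows to Z: Z := 3*B - Y - 3 no longer applies, and Z = -4.
E = 3*X + 2  [with X=0]  = 2
Y = E - 3  [with E=2]  = -1
W = |Z - Y|  [with Z=-4, Y=-1]  = 3

3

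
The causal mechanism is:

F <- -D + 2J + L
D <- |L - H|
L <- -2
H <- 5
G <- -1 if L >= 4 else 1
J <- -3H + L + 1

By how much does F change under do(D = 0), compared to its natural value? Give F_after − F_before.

The intervention breaks the incoming arrows to D: D <- |L - H| no longer applies, and D = 0.
J = -3H + L + 1  [with H=5, L=-2]  = -16
F = -D + 2J + L  [with D=0, J=-16, L=-2]  = -34
Without intervention: D = |L - H|  [with L=-2, H=5]  = 7; J = -3H + L + 1  [with H=5, L=-2]  = -16; F = -D + 2J + L  [with D=7, J=-16, L=-2]  = -41.
Change = -34 − (-41) = 7.

7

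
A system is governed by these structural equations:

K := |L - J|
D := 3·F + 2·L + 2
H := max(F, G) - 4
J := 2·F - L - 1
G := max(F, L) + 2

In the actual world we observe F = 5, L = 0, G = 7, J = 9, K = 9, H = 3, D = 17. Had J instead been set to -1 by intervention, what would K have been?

Intervening sets J = -1 and removes its equation (J := 2·F - L - 1).
K = |L - J|  [with L=0, J=-1]  = 1

1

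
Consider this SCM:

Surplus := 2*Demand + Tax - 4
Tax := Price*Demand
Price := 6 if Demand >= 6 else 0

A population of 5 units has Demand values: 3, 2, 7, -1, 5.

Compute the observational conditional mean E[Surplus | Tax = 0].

E[Surplus|Tax=0] averages over only the 4 units with Tax=0 (Demand = 3, 2, -1, 5): Surplus = 2, 0, -6, 6, mean 0.5.

0.5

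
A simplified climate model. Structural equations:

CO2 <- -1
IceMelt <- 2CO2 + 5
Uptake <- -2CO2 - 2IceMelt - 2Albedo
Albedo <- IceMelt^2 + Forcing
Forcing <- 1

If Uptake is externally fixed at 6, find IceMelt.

3

do(Uptake=6) replaces the equation Uptake <- -2CO2 - 2IceMelt - 2Albedo with the constant Uptake = 6.
IceMelt is not downstream of the intervention, so its value is determined by the original equations.
IceMelt = 2CO2 + 5  [with CO2=-1]  = 3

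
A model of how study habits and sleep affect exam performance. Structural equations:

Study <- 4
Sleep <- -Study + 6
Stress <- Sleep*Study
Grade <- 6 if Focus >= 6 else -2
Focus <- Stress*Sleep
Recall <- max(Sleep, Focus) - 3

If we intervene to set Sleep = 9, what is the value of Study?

4

Under do(Sleep=9), the mechanism Sleep <- -Study + 6 is discarded; Sleep is fixed at 9.
Study is not downstream of the intervention, so its value is determined by the original equations.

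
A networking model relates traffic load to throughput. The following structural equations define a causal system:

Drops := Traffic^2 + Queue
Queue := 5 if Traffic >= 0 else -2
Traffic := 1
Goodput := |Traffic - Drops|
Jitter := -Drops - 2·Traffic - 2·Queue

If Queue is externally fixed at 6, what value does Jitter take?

-21

Under do(Queue=6), the mechanism Queue := 5 if Traffic >= 0 else -2 is discarded; Queue is fixed at 6.
Drops = Traffic^2 + Queue  [with Traffic=1, Queue=6]  = 7
Jitter = -Drops - 2·Traffic - 2·Queue  [with Drops=7, Traffic=1, Queue=6]  = -21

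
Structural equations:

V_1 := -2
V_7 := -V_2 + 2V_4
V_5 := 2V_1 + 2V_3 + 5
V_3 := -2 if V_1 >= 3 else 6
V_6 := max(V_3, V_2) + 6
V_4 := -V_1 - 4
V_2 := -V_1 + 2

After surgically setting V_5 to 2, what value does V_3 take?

do(V_5=2) replaces the equation V_5 := 2V_1 + 2V_3 + 5 with the constant V_5 = 2.
V_3 is not downstream of the intervention, so its value is determined by the original equations.
V_3 = -2 if V_1 >= 3 else 6  [with V_1=-2]  = 6

6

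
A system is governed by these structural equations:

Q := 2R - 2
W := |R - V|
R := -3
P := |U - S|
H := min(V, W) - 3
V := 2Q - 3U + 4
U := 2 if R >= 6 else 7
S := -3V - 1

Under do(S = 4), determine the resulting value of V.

-33

The intervention breaks the incoming arrows to S: S := -3V - 1 no longer applies, and S = 4.
Since V is not a descendant of the intervened variable, it is unaffected.
U = 2 if R >= 6 else 7  [with R=-3]  = 7
Q = 2R - 2  [with R=-3]  = -8
V = 2Q - 3U + 4  [with Q=-8, U=7]  = -33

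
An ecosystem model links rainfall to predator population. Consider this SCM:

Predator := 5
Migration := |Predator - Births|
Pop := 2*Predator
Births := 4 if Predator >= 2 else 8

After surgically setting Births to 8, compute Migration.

3

The intervention breaks the incoming arrows to Births: Births := 4 if Predator >= 2 else 8 no longer applies, and Births = 8.
Migration = |Predator - Births|  [with Predator=5, Births=8]  = 3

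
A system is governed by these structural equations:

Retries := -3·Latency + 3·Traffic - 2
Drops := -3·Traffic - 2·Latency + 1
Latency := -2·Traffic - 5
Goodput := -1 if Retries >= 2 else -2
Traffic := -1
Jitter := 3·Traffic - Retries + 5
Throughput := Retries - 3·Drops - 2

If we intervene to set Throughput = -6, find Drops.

do(Throughput=-6) replaces the equation Throughput := Retries - 3·Drops - 2 with the constant Throughput = -6.
Drops is not downstream of the intervention, so its value is determined by the original equations.
Latency = -2·Traffic - 5  [with Traffic=-1]  = -3
Drops = -3·Traffic - 2·Latency + 1  [with Traffic=-1, Latency=-3]  = 10

10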